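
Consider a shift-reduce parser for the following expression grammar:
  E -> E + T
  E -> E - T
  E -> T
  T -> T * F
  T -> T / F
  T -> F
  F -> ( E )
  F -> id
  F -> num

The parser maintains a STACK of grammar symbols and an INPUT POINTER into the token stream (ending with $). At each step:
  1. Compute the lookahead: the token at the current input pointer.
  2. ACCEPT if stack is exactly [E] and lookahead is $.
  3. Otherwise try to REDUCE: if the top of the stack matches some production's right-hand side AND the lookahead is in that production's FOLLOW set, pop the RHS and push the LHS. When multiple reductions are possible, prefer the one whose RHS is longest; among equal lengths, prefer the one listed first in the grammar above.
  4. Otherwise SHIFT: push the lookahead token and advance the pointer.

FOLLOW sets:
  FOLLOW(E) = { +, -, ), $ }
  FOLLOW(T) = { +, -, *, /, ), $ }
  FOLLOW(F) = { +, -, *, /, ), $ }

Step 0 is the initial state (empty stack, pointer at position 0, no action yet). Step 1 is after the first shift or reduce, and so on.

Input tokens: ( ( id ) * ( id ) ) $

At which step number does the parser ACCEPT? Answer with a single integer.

Answer: 24

Derivation:
Step 1: shift (. Stack=[(] ptr=1 lookahead=( remaining=[( id ) * ( id ) ) $]
Step 2: shift (. Stack=[( (] ptr=2 lookahead=id remaining=[id ) * ( id ) ) $]
Step 3: shift id. Stack=[( ( id] ptr=3 lookahead=) remaining=[) * ( id ) ) $]
Step 4: reduce F->id. Stack=[( ( F] ptr=3 lookahead=) remaining=[) * ( id ) ) $]
Step 5: reduce T->F. Stack=[( ( T] ptr=3 lookahead=) remaining=[) * ( id ) ) $]
Step 6: reduce E->T. Stack=[( ( E] ptr=3 lookahead=) remaining=[) * ( id ) ) $]
Step 7: shift ). Stack=[( ( E )] ptr=4 lookahead=* remaining=[* ( id ) ) $]
Step 8: reduce F->( E ). Stack=[( F] ptr=4 lookahead=* remaining=[* ( id ) ) $]
Step 9: reduce T->F. Stack=[( T] ptr=4 lookahead=* remaining=[* ( id ) ) $]
Step 10: shift *. Stack=[( T *] ptr=5 lookahead=( remaining=[( id ) ) $]
Step 11: shift (. Stack=[( T * (] ptr=6 lookahead=id remaining=[id ) ) $]
Step 12: shift id. Stack=[( T * ( id] ptr=7 lookahead=) remaining=[) ) $]
Step 13: reduce F->id. Stack=[( T * ( F] ptr=7 lookahead=) remaining=[) ) $]
Step 14: reduce T->F. Stack=[( T * ( T] ptr=7 lookahead=) remaining=[) ) $]
Step 15: reduce E->T. Stack=[( T * ( E] ptr=7 lookahead=) remaining=[) ) $]
Step 16: shift ). Stack=[( T * ( E )] ptr=8 lookahead=) remaining=[) $]
Step 17: reduce F->( E ). Stack=[( T * F] ptr=8 lookahead=) remaining=[) $]
Step 18: reduce T->T * F. Stack=[( T] ptr=8 lookahead=) remaining=[) $]
Step 19: reduce E->T. Stack=[( E] ptr=8 lookahead=) remaining=[) $]
Step 20: shift ). Stack=[( E )] ptr=9 lookahead=$ remaining=[$]
Step 21: reduce F->( E ). Stack=[F] ptr=9 lookahead=$ remaining=[$]
Step 22: reduce T->F. Stack=[T] ptr=9 lookahead=$ remaining=[$]
Step 23: reduce E->T. Stack=[E] ptr=9 lookahead=$ remaining=[$]
Step 24: accept. Stack=[E] ptr=9 lookahead=$ remaining=[$]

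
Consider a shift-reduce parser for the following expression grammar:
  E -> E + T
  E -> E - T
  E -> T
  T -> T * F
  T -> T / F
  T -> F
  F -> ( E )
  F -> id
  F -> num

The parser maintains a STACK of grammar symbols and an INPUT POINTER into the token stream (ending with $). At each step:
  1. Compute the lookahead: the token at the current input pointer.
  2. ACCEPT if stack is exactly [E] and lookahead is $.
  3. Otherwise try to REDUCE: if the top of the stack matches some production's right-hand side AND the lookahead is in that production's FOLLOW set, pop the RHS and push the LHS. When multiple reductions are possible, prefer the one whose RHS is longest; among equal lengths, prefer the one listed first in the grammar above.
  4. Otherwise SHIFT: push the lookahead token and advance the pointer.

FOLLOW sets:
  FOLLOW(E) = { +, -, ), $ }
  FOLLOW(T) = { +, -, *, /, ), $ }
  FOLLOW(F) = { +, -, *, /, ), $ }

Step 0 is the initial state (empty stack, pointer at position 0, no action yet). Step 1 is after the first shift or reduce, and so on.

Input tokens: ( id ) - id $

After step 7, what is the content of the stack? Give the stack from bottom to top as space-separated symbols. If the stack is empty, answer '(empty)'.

Step 1: shift (. Stack=[(] ptr=1 lookahead=id remaining=[id ) - id $]
Step 2: shift id. Stack=[( id] ptr=2 lookahead=) remaining=[) - id $]
Step 3: reduce F->id. Stack=[( F] ptr=2 lookahead=) remaining=[) - id $]
Step 4: reduce T->F. Stack=[( T] ptr=2 lookahead=) remaining=[) - id $]
Step 5: reduce E->T. Stack=[( E] ptr=2 lookahead=) remaining=[) - id $]
Step 6: shift ). Stack=[( E )] ptr=3 lookahead=- remaining=[- id $]
Step 7: reduce F->( E ). Stack=[F] ptr=3 lookahead=- remaining=[- id $]

Answer: F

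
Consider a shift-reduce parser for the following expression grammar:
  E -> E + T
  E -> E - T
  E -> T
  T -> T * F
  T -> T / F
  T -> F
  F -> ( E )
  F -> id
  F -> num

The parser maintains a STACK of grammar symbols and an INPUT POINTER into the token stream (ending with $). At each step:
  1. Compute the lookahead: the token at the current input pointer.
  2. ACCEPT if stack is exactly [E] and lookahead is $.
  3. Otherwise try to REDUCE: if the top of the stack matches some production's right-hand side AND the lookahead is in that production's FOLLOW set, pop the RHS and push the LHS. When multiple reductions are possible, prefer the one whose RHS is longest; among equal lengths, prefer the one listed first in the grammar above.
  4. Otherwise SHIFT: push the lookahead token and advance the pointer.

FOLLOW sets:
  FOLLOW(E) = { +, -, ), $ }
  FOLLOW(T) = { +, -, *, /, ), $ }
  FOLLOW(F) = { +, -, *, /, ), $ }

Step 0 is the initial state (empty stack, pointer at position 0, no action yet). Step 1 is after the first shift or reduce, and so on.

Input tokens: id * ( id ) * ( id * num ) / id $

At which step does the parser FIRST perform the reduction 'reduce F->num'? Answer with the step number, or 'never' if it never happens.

Answer: 20

Derivation:
Step 1: shift id. Stack=[id] ptr=1 lookahead=* remaining=[* ( id ) * ( id * num ) / id $]
Step 2: reduce F->id. Stack=[F] ptr=1 lookahead=* remaining=[* ( id ) * ( id * num ) / id $]
Step 3: reduce T->F. Stack=[T] ptr=1 lookahead=* remaining=[* ( id ) * ( id * num ) / id $]
Step 4: shift *. Stack=[T *] ptr=2 lookahead=( remaining=[( id ) * ( id * num ) / id $]
Step 5: shift (. Stack=[T * (] ptr=3 lookahead=id remaining=[id ) * ( id * num ) / id $]
Step 6: shift id. Stack=[T * ( id] ptr=4 lookahead=) remaining=[) * ( id * num ) / id $]
Step 7: reduce F->id. Stack=[T * ( F] ptr=4 lookahead=) remaining=[) * ( id * num ) / id $]
Step 8: reduce T->F. Stack=[T * ( T] ptr=4 lookahead=) remaining=[) * ( id * num ) / id $]
Step 9: reduce E->T. Stack=[T * ( E] ptr=4 lookahead=) remaining=[) * ( id * num ) / id $]
Step 10: shift ). Stack=[T * ( E )] ptr=5 lookahead=* remaining=[* ( id * num ) / id $]
Step 11: reduce F->( E ). Stack=[T * F] ptr=5 lookahead=* remaining=[* ( id * num ) / id $]
Step 12: reduce T->T * F. Stack=[T] ptr=5 lookahead=* remaining=[* ( id * num ) / id $]
Step 13: shift *. Stack=[T *] ptr=6 lookahead=( remaining=[( id * num ) / id $]
Step 14: shift (. Stack=[T * (] ptr=7 lookahead=id remaining=[id * num ) / id $]
Step 15: shift id. Stack=[T * ( id] ptr=8 lookahead=* remaining=[* num ) / id $]
Step 16: reduce F->id. Stack=[T * ( F] ptr=8 lookahead=* remaining=[* num ) / id $]
Step 17: reduce T->F. Stack=[T * ( T] ptr=8 lookahead=* remaining=[* num ) / id $]
Step 18: shift *. Stack=[T * ( T *] ptr=9 lookahead=num remaining=[num ) / id $]
Step 19: shift num. Stack=[T * ( T * num] ptr=10 lookahead=) remaining=[) / id $]
Step 20: reduce F->num. Stack=[T * ( T * F] ptr=10 lookahead=) remaining=[) / id $]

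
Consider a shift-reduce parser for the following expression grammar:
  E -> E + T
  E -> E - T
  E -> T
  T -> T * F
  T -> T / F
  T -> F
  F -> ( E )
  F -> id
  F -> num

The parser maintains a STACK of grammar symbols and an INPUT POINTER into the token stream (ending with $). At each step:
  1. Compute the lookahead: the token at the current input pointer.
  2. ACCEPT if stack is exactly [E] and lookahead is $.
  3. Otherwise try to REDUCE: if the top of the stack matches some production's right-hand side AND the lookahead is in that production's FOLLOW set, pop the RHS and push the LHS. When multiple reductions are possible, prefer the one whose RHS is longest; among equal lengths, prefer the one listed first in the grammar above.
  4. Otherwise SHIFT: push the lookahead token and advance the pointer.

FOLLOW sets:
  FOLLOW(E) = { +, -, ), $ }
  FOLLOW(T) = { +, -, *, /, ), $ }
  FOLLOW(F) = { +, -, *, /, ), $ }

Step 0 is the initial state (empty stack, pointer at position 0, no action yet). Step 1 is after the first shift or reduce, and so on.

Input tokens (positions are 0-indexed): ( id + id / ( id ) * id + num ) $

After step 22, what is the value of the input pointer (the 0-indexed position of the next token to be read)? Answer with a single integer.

Answer: 10

Derivation:
Step 1: shift (. Stack=[(] ptr=1 lookahead=id remaining=[id + id / ( id ) * id + num ) $]
Step 2: shift id. Stack=[( id] ptr=2 lookahead=+ remaining=[+ id / ( id ) * id + num ) $]
Step 3: reduce F->id. Stack=[( F] ptr=2 lookahead=+ remaining=[+ id / ( id ) * id + num ) $]
Step 4: reduce T->F. Stack=[( T] ptr=2 lookahead=+ remaining=[+ id / ( id ) * id + num ) $]
Step 5: reduce E->T. Stack=[( E] ptr=2 lookahead=+ remaining=[+ id / ( id ) * id + num ) $]
Step 6: shift +. Stack=[( E +] ptr=3 lookahead=id remaining=[id / ( id ) * id + num ) $]
Step 7: shift id. Stack=[( E + id] ptr=4 lookahead=/ remaining=[/ ( id ) * id + num ) $]
Step 8: reduce F->id. Stack=[( E + F] ptr=4 lookahead=/ remaining=[/ ( id ) * id + num ) $]
Step 9: reduce T->F. Stack=[( E + T] ptr=4 lookahead=/ remaining=[/ ( id ) * id + num ) $]
Step 10: shift /. Stack=[( E + T /] ptr=5 lookahead=( remaining=[( id ) * id + num ) $]
Step 11: shift (. Stack=[( E + T / (] ptr=6 lookahead=id remaining=[id ) * id + num ) $]
Step 12: shift id. Stack=[( E + T / ( id] ptr=7 lookahead=) remaining=[) * id + num ) $]
Step 13: reduce F->id. Stack=[( E + T / ( F] ptr=7 lookahead=) remaining=[) * id + num ) $]
Step 14: reduce T->F. Stack=[( E + T / ( T] ptr=7 lookahead=) remaining=[) * id + num ) $]
Step 15: reduce E->T. Stack=[( E + T / ( E] ptr=7 lookahead=) remaining=[) * id + num ) $]
Step 16: shift ). Stack=[( E + T / ( E )] ptr=8 lookahead=* remaining=[* id + num ) $]
Step 17: reduce F->( E ). Stack=[( E + T / F] ptr=8 lookahead=* remaining=[* id + num ) $]
Step 18: reduce T->T / F. Stack=[( E + T] ptr=8 lookahead=* remaining=[* id + num ) $]
Step 19: shift *. Stack=[( E + T *] ptr=9 lookahead=id remaining=[id + num ) $]
Step 20: shift id. Stack=[( E + T * id] ptr=10 lookahead=+ remaining=[+ num ) $]
Step 21: reduce F->id. Stack=[( E + T * F] ptr=10 lookahead=+ remaining=[+ num ) $]
Step 22: reduce T->T * F. Stack=[( E + T] ptr=10 lookahead=+ remaining=[+ num ) $]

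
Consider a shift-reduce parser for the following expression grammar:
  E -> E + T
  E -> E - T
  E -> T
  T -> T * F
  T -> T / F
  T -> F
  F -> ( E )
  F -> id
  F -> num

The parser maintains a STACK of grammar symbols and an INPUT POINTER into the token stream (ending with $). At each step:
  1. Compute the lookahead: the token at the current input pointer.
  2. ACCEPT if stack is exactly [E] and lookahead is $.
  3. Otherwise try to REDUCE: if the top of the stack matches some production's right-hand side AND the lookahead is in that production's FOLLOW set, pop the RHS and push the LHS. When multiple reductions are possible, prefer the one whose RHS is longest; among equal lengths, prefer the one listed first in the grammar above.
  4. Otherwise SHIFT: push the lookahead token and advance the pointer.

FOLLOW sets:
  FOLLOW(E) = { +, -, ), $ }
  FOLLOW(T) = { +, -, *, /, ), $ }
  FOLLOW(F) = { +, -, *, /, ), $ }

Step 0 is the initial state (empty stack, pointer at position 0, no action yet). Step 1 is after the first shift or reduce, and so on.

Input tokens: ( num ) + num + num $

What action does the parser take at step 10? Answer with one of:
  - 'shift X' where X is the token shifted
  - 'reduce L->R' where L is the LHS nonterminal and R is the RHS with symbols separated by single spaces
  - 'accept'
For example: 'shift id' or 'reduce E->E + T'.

Answer: shift +

Derivation:
Step 1: shift (. Stack=[(] ptr=1 lookahead=num remaining=[num ) + num + num $]
Step 2: shift num. Stack=[( num] ptr=2 lookahead=) remaining=[) + num + num $]
Step 3: reduce F->num. Stack=[( F] ptr=2 lookahead=) remaining=[) + num + num $]
Step 4: reduce T->F. Stack=[( T] ptr=2 lookahead=) remaining=[) + num + num $]
Step 5: reduce E->T. Stack=[( E] ptr=2 lookahead=) remaining=[) + num + num $]
Step 6: shift ). Stack=[( E )] ptr=3 lookahead=+ remaining=[+ num + num $]
Step 7: reduce F->( E ). Stack=[F] ptr=3 lookahead=+ remaining=[+ num + num $]
Step 8: reduce T->F. Stack=[T] ptr=3 lookahead=+ remaining=[+ num + num $]
Step 9: reduce E->T. Stack=[E] ptr=3 lookahead=+ remaining=[+ num + num $]
Step 10: shift +. Stack=[E +] ptr=4 lookahead=num remaining=[num + num $]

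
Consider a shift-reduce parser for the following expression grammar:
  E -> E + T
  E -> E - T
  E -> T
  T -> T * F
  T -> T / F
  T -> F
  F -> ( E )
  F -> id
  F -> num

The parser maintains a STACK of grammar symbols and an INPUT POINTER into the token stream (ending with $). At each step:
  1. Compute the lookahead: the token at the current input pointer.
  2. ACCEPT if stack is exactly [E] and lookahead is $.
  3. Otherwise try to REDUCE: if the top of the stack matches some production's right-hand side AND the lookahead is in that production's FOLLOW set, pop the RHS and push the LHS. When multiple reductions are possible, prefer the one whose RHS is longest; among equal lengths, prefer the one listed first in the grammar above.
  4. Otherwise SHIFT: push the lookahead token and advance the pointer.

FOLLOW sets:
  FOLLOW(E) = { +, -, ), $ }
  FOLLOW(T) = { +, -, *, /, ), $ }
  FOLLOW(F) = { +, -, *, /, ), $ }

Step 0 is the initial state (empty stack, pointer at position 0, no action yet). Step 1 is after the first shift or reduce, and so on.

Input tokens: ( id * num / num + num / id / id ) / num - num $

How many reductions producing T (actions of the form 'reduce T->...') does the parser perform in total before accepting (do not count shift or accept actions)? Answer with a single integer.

Answer: 9

Derivation:
Step 1: shift (. Stack=[(] ptr=1 lookahead=id remaining=[id * num / num + num / id / id ) / num - num $]
Step 2: shift id. Stack=[( id] ptr=2 lookahead=* remaining=[* num / num + num / id / id ) / num - num $]
Step 3: reduce F->id. Stack=[( F] ptr=2 lookahead=* remaining=[* num / num + num / id / id ) / num - num $]
Step 4: reduce T->F. Stack=[( T] ptr=2 lookahead=* remaining=[* num / num + num / id / id ) / num - num $]
Step 5: shift *. Stack=[( T *] ptr=3 lookahead=num remaining=[num / num + num / id / id ) / num - num $]
Step 6: shift num. Stack=[( T * num] ptr=4 lookahead=/ remaining=[/ num + num / id / id ) / num - num $]
Step 7: reduce F->num. Stack=[( T * F] ptr=4 lookahead=/ remaining=[/ num + num / id / id ) / num - num $]
Step 8: reduce T->T * F. Stack=[( T] ptr=4 lookahead=/ remaining=[/ num + num / id / id ) / num - num $]
Step 9: shift /. Stack=[( T /] ptr=5 lookahead=num remaining=[num + num / id / id ) / num - num $]
Step 10: shift num. Stack=[( T / num] ptr=6 lookahead=+ remaining=[+ num / id / id ) / num - num $]
Step 11: reduce F->num. Stack=[( T / F] ptr=6 lookahead=+ remaining=[+ num / id / id ) / num - num $]
Step 12: reduce T->T / F. Stack=[( T] ptr=6 lookahead=+ remaining=[+ num / id / id ) / num - num $]
Step 13: reduce E->T. Stack=[( E] ptr=6 lookahead=+ remaining=[+ num / id / id ) / num - num $]
Step 14: shift +. Stack=[( E +] ptr=7 lookahead=num remaining=[num / id / id ) / num - num $]
Step 15: shift num. Stack=[( E + num] ptr=8 lookahead=/ remaining=[/ id / id ) / num - num $]
Step 16: reduce F->num. Stack=[( E + F] ptr=8 lookahead=/ remaining=[/ id / id ) / num - num $]
Step 17: reduce T->F. Stack=[( E + T] ptr=8 lookahead=/ remaining=[/ id / id ) / num - num $]
Step 18: shift /. Stack=[( E + T /] ptr=9 lookahead=id remaining=[id / id ) / num - num $]
Step 19: shift id. Stack=[( E + T / id] ptr=10 lookahead=/ remaining=[/ id ) / num - num $]
Step 20: reduce F->id. Stack=[( E + T / F] ptr=10 lookahead=/ remaining=[/ id ) / num - num $]
Step 21: reduce T->T / F. Stack=[( E + T] ptr=10 lookahead=/ remaining=[/ id ) / num - num $]
Step 22: shift /. Stack=[( E + T /] ptr=11 lookahead=id remaining=[id ) / num - num $]
Step 23: shift id. Stack=[( E + T / id] ptr=12 lookahead=) remaining=[) / num - num $]
Step 24: reduce F->id. Stack=[( E + T / F] ptr=12 lookahead=) remaining=[) / num - num $]
Step 25: reduce T->T / F. Stack=[( E + T] ptr=12 lookahead=) remaining=[) / num - num $]
Step 26: reduce E->E + T. Stack=[( E] ptr=12 lookahead=) remaining=[) / num - num $]
Step 27: shift ). Stack=[( E )] ptr=13 lookahead=/ remaining=[/ num - num $]
Step 28: reduce F->( E ). Stack=[F] ptr=13 lookahead=/ remaining=[/ num - num $]
Step 29: reduce T->F. Stack=[T] ptr=13 lookahead=/ remaining=[/ num - num $]
Step 30: shift /. Stack=[T /] ptr=14 lookahead=num remaining=[num - num $]
Step 31: shift num. Stack=[T / num] ptr=15 lookahead=- remaining=[- num $]
Step 32: reduce F->num. Stack=[T / F] ptr=15 lookahead=- remaining=[- num $]
Step 33: reduce T->T / F. Stack=[T] ptr=15 lookahead=- remaining=[- num $]
Step 34: reduce E->T. Stack=[E] ptr=15 lookahead=- remaining=[- num $]
Step 35: shift -. Stack=[E -] ptr=16 lookahead=num remaining=[num $]
Step 36: shift num. Stack=[E - num] ptr=17 lookahead=$ remaining=[$]
Step 37: reduce F->num. Stack=[E - F] ptr=17 lookahead=$ remaining=[$]
Step 38: reduce T->F. Stack=[E - T] ptr=17 lookahead=$ remaining=[$]
Step 39: reduce E->E - T. Stack=[E] ptr=17 lookahead=$ remaining=[$]
Step 40: accept. Stack=[E] ptr=17 lookahead=$ remaining=[$]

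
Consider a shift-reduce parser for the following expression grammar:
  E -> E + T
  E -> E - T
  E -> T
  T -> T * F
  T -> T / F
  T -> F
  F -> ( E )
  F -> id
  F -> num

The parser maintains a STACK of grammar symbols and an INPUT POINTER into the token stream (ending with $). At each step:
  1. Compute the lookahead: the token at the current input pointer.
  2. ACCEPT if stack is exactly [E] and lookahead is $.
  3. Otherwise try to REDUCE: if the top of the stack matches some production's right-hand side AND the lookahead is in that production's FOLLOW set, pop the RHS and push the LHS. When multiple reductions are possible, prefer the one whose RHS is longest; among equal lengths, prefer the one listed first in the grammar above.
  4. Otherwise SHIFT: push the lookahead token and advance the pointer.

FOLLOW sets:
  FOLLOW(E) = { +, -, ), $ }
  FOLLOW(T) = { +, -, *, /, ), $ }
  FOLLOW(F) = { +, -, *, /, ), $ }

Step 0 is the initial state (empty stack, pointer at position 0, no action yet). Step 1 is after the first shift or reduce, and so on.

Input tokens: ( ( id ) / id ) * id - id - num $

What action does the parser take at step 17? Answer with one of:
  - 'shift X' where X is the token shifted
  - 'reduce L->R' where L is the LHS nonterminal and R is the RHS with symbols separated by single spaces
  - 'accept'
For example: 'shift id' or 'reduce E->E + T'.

Step 1: shift (. Stack=[(] ptr=1 lookahead=( remaining=[( id ) / id ) * id - id - num $]
Step 2: shift (. Stack=[( (] ptr=2 lookahead=id remaining=[id ) / id ) * id - id - num $]
Step 3: shift id. Stack=[( ( id] ptr=3 lookahead=) remaining=[) / id ) * id - id - num $]
Step 4: reduce F->id. Stack=[( ( F] ptr=3 lookahead=) remaining=[) / id ) * id - id - num $]
Step 5: reduce T->F. Stack=[( ( T] ptr=3 lookahead=) remaining=[) / id ) * id - id - num $]
Step 6: reduce E->T. Stack=[( ( E] ptr=3 lookahead=) remaining=[) / id ) * id - id - num $]
Step 7: shift ). Stack=[( ( E )] ptr=4 lookahead=/ remaining=[/ id ) * id - id - num $]
Step 8: reduce F->( E ). Stack=[( F] ptr=4 lookahead=/ remaining=[/ id ) * id - id - num $]
Step 9: reduce T->F. Stack=[( T] ptr=4 lookahead=/ remaining=[/ id ) * id - id - num $]
Step 10: shift /. Stack=[( T /] ptr=5 lookahead=id remaining=[id ) * id - id - num $]
Step 11: shift id. Stack=[( T / id] ptr=6 lookahead=) remaining=[) * id - id - num $]
Step 12: reduce F->id. Stack=[( T / F] ptr=6 lookahead=) remaining=[) * id - id - num $]
Step 13: reduce T->T / F. Stack=[( T] ptr=6 lookahead=) remaining=[) * id - id - num $]
Step 14: reduce E->T. Stack=[( E] ptr=6 lookahead=) remaining=[) * id - id - num $]
Step 15: shift ). Stack=[( E )] ptr=7 lookahead=* remaining=[* id - id - num $]
Step 16: reduce F->( E ). Stack=[F] ptr=7 lookahead=* remaining=[* id - id - num $]
Step 17: reduce T->F. Stack=[T] ptr=7 lookahead=* remaining=[* id - id - num $]

Answer: reduce T->F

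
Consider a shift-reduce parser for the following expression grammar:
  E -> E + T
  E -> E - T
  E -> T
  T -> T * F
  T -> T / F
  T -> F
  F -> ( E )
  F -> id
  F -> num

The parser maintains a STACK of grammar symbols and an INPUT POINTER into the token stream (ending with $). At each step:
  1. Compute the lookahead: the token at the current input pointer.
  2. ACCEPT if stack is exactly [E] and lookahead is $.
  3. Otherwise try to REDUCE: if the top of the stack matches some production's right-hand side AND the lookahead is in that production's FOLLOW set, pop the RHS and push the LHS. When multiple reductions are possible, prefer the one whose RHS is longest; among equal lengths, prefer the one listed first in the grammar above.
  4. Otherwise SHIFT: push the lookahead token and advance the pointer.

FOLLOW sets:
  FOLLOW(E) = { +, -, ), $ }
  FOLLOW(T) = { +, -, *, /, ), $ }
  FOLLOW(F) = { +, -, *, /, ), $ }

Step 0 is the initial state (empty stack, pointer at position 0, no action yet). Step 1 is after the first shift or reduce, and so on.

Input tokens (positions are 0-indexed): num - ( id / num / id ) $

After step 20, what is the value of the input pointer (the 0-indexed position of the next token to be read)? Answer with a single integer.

Step 1: shift num. Stack=[num] ptr=1 lookahead=- remaining=[- ( id / num / id ) $]
Step 2: reduce F->num. Stack=[F] ptr=1 lookahead=- remaining=[- ( id / num / id ) $]
Step 3: reduce T->F. Stack=[T] ptr=1 lookahead=- remaining=[- ( id / num / id ) $]
Step 4: reduce E->T. Stack=[E] ptr=1 lookahead=- remaining=[- ( id / num / id ) $]
Step 5: shift -. Stack=[E -] ptr=2 lookahead=( remaining=[( id / num / id ) $]
Step 6: shift (. Stack=[E - (] ptr=3 lookahead=id remaining=[id / num / id ) $]
Step 7: shift id. Stack=[E - ( id] ptr=4 lookahead=/ remaining=[/ num / id ) $]
Step 8: reduce F->id. Stack=[E - ( F] ptr=4 lookahead=/ remaining=[/ num / id ) $]
Step 9: reduce T->F. Stack=[E - ( T] ptr=4 lookahead=/ remaining=[/ num / id ) $]
Step 10: shift /. Stack=[E - ( T /] ptr=5 lookahead=num remaining=[num / id ) $]
Step 11: shift num. Stack=[E - ( T / num] ptr=6 lookahead=/ remaining=[/ id ) $]
Step 12: reduce F->num. Stack=[E - ( T / F] ptr=6 lookahead=/ remaining=[/ id ) $]
Step 13: reduce T->T / F. Stack=[E - ( T] ptr=6 lookahead=/ remaining=[/ id ) $]
Step 14: shift /. Stack=[E - ( T /] ptr=7 lookahead=id remaining=[id ) $]
Step 15: shift id. Stack=[E - ( T / id] ptr=8 lookahead=) remaining=[) $]
Step 16: reduce F->id. Stack=[E - ( T / F] ptr=8 lookahead=) remaining=[) $]
Step 17: reduce T->T / F. Stack=[E - ( T] ptr=8 lookahead=) remaining=[) $]
Step 18: reduce E->T. Stack=[E - ( E] ptr=8 lookahead=) remaining=[) $]
Step 19: shift ). Stack=[E - ( E )] ptr=9 lookahead=$ remaining=[$]
Step 20: reduce F->( E ). Stack=[E - F] ptr=9 lookahead=$ remaining=[$]

Answer: 9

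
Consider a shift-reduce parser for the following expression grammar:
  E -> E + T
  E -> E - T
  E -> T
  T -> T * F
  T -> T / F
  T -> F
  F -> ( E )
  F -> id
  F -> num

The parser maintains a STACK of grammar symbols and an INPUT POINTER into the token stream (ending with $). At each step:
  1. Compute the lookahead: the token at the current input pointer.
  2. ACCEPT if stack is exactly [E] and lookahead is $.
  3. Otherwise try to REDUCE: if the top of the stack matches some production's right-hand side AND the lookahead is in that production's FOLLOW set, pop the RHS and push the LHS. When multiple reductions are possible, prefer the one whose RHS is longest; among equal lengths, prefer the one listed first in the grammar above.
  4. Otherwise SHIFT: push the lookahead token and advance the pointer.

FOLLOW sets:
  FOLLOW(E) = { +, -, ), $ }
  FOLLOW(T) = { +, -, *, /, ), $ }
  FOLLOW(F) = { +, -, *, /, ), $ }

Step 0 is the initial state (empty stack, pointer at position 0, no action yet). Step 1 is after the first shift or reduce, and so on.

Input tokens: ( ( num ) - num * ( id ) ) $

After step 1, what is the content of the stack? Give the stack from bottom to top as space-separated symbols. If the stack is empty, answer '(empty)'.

Answer: (

Derivation:
Step 1: shift (. Stack=[(] ptr=1 lookahead=( remaining=[( num ) - num * ( id ) ) $]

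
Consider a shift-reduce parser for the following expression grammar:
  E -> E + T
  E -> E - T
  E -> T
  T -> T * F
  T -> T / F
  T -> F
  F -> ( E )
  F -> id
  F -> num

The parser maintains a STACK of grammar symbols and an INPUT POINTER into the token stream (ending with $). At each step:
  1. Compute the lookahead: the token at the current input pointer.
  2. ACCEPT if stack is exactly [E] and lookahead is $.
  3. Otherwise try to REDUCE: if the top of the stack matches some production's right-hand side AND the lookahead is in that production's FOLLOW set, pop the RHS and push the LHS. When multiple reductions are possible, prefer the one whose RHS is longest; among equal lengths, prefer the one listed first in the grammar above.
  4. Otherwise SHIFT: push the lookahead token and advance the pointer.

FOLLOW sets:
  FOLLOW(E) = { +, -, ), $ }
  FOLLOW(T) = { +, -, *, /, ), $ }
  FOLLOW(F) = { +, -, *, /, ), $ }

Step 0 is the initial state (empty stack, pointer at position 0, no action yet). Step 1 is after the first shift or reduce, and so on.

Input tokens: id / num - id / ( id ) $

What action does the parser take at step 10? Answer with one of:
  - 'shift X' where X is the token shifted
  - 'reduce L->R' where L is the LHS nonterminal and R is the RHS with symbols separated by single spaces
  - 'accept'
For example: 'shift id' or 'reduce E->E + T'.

Step 1: shift id. Stack=[id] ptr=1 lookahead=/ remaining=[/ num - id / ( id ) $]
Step 2: reduce F->id. Stack=[F] ptr=1 lookahead=/ remaining=[/ num - id / ( id ) $]
Step 3: reduce T->F. Stack=[T] ptr=1 lookahead=/ remaining=[/ num - id / ( id ) $]
Step 4: shift /. Stack=[T /] ptr=2 lookahead=num remaining=[num - id / ( id ) $]
Step 5: shift num. Stack=[T / num] ptr=3 lookahead=- remaining=[- id / ( id ) $]
Step 6: reduce F->num. Stack=[T / F] ptr=3 lookahead=- remaining=[- id / ( id ) $]
Step 7: reduce T->T / F. Stack=[T] ptr=3 lookahead=- remaining=[- id / ( id ) $]
Step 8: reduce E->T. Stack=[E] ptr=3 lookahead=- remaining=[- id / ( id ) $]
Step 9: shift -. Stack=[E -] ptr=4 lookahead=id remaining=[id / ( id ) $]
Step 10: shift id. Stack=[E - id] ptr=5 lookahead=/ remaining=[/ ( id ) $]

Answer: shift id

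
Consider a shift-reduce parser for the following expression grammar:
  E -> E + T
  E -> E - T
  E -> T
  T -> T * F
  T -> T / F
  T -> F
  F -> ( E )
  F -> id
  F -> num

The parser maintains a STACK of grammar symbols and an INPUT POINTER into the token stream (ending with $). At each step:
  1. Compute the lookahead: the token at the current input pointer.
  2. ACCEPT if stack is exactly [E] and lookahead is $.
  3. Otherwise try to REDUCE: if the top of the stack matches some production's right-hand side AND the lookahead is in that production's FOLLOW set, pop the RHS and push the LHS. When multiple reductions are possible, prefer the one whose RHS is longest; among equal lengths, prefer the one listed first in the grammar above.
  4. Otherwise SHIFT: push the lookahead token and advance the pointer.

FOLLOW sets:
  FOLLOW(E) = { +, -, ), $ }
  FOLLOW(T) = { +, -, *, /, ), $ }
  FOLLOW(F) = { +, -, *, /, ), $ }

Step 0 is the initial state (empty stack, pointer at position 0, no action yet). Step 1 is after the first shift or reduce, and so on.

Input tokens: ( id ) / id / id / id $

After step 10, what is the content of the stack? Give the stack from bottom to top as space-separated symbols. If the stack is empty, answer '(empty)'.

Step 1: shift (. Stack=[(] ptr=1 lookahead=id remaining=[id ) / id / id / id $]
Step 2: shift id. Stack=[( id] ptr=2 lookahead=) remaining=[) / id / id / id $]
Step 3: reduce F->id. Stack=[( F] ptr=2 lookahead=) remaining=[) / id / id / id $]
Step 4: reduce T->F. Stack=[( T] ptr=2 lookahead=) remaining=[) / id / id / id $]
Step 5: reduce E->T. Stack=[( E] ptr=2 lookahead=) remaining=[) / id / id / id $]
Step 6: shift ). Stack=[( E )] ptr=3 lookahead=/ remaining=[/ id / id / id $]
Step 7: reduce F->( E ). Stack=[F] ptr=3 lookahead=/ remaining=[/ id / id / id $]
Step 8: reduce T->F. Stack=[T] ptr=3 lookahead=/ remaining=[/ id / id / id $]
Step 9: shift /. Stack=[T /] ptr=4 lookahead=id remaining=[id / id / id $]
Step 10: shift id. Stack=[T / id] ptr=5 lookahead=/ remaining=[/ id / id $]

Answer: T / id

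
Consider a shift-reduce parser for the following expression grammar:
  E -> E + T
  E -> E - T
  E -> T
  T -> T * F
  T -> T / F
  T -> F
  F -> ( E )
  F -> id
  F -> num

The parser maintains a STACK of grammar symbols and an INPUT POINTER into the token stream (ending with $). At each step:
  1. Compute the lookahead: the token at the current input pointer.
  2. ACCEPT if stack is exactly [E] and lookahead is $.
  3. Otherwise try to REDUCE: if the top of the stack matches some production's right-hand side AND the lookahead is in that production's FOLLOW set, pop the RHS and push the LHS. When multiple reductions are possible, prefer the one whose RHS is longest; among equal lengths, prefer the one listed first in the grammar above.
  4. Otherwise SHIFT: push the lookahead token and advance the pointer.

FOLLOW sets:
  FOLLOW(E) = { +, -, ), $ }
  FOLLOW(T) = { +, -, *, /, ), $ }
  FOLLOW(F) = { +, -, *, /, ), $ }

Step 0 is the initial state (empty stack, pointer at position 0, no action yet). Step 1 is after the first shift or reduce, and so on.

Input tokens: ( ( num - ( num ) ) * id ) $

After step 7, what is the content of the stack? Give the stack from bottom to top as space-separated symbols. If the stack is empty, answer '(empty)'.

Answer: ( ( E -

Derivation:
Step 1: shift (. Stack=[(] ptr=1 lookahead=( remaining=[( num - ( num ) ) * id ) $]
Step 2: shift (. Stack=[( (] ptr=2 lookahead=num remaining=[num - ( num ) ) * id ) $]
Step 3: shift num. Stack=[( ( num] ptr=3 lookahead=- remaining=[- ( num ) ) * id ) $]
Step 4: reduce F->num. Stack=[( ( F] ptr=3 lookahead=- remaining=[- ( num ) ) * id ) $]
Step 5: reduce T->F. Stack=[( ( T] ptr=3 lookahead=- remaining=[- ( num ) ) * id ) $]
Step 6: reduce E->T. Stack=[( ( E] ptr=3 lookahead=- remaining=[- ( num ) ) * id ) $]
Step 7: shift -. Stack=[( ( E -] ptr=4 lookahead=( remaining=[( num ) ) * id ) $]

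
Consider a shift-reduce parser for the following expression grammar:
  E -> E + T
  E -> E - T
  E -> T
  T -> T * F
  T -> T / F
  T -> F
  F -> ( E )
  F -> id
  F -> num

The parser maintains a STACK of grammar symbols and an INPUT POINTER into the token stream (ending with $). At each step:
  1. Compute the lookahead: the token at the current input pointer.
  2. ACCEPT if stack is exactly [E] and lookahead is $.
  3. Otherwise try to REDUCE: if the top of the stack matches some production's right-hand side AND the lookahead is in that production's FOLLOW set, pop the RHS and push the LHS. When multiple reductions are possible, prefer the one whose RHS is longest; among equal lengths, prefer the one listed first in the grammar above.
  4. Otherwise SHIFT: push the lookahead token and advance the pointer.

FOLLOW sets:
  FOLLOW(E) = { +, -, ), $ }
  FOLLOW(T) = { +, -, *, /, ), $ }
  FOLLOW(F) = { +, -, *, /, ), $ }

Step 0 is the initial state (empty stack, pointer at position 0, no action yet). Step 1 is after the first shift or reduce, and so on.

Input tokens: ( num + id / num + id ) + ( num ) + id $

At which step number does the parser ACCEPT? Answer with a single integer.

Step 1: shift (. Stack=[(] ptr=1 lookahead=num remaining=[num + id / num + id ) + ( num ) + id $]
Step 2: shift num. Stack=[( num] ptr=2 lookahead=+ remaining=[+ id / num + id ) + ( num ) + id $]
Step 3: reduce F->num. Stack=[( F] ptr=2 lookahead=+ remaining=[+ id / num + id ) + ( num ) + id $]
Step 4: reduce T->F. Stack=[( T] ptr=2 lookahead=+ remaining=[+ id / num + id ) + ( num ) + id $]
Step 5: reduce E->T. Stack=[( E] ptr=2 lookahead=+ remaining=[+ id / num + id ) + ( num ) + id $]
Step 6: shift +. Stack=[( E +] ptr=3 lookahead=id remaining=[id / num + id ) + ( num ) + id $]
Step 7: shift id. Stack=[( E + id] ptr=4 lookahead=/ remaining=[/ num + id ) + ( num ) + id $]
Step 8: reduce F->id. Stack=[( E + F] ptr=4 lookahead=/ remaining=[/ num + id ) + ( num ) + id $]
Step 9: reduce T->F. Stack=[( E + T] ptr=4 lookahead=/ remaining=[/ num + id ) + ( num ) + id $]
Step 10: shift /. Stack=[( E + T /] ptr=5 lookahead=num remaining=[num + id ) + ( num ) + id $]
Step 11: shift num. Stack=[( E + T / num] ptr=6 lookahead=+ remaining=[+ id ) + ( num ) + id $]
Step 12: reduce F->num. Stack=[( E + T / F] ptr=6 lookahead=+ remaining=[+ id ) + ( num ) + id $]
Step 13: reduce T->T / F. Stack=[( E + T] ptr=6 lookahead=+ remaining=[+ id ) + ( num ) + id $]
Step 14: reduce E->E + T. Stack=[( E] ptr=6 lookahead=+ remaining=[+ id ) + ( num ) + id $]
Step 15: shift +. Stack=[( E +] ptr=7 lookahead=id remaining=[id ) + ( num ) + id $]
Step 16: shift id. Stack=[( E + id] ptr=8 lookahead=) remaining=[) + ( num ) + id $]
Step 17: reduce F->id. Stack=[( E + F] ptr=8 lookahead=) remaining=[) + ( num ) + id $]
Step 18: reduce T->F. Stack=[( E + T] ptr=8 lookahead=) remaining=[) + ( num ) + id $]
Step 19: reduce E->E + T. Stack=[( E] ptr=8 lookahead=) remaining=[) + ( num ) + id $]
Step 20: shift ). Stack=[( E )] ptr=9 lookahead=+ remaining=[+ ( num ) + id $]
Step 21: reduce F->( E ). Stack=[F] ptr=9 lookahead=+ remaining=[+ ( num ) + id $]
Step 22: reduce T->F. Stack=[T] ptr=9 lookahead=+ remaining=[+ ( num ) + id $]
Step 23: reduce E->T. Stack=[E] ptr=9 lookahead=+ remaining=[+ ( num ) + id $]
Step 24: shift +. Stack=[E +] ptr=10 lookahead=( remaining=[( num ) + id $]
Step 25: shift (. Stack=[E + (] ptr=11 lookahead=num remaining=[num ) + id $]
Step 26: shift num. Stack=[E + ( num] ptr=12 lookahead=) remaining=[) + id $]
Step 27: reduce F->num. Stack=[E + ( F] ptr=12 lookahead=) remaining=[) + id $]
Step 28: reduce T->F. Stack=[E + ( T] ptr=12 lookahead=) remaining=[) + id $]
Step 29: reduce E->T. Stack=[E + ( E] ptr=12 lookahead=) remaining=[) + id $]
Step 30: shift ). Stack=[E + ( E )] ptr=13 lookahead=+ remaining=[+ id $]
Step 31: reduce F->( E ). Stack=[E + F] ptr=13 lookahead=+ remaining=[+ id $]
Step 32: reduce T->F. Stack=[E + T] ptr=13 lookahead=+ remaining=[+ id $]
Step 33: reduce E->E + T. Stack=[E] ptr=13 lookahead=+ remaining=[+ id $]
Step 34: shift +. Stack=[E +] ptr=14 lookahead=id remaining=[id $]
Step 35: shift id. Stack=[E + id] ptr=15 lookahead=$ remaining=[$]
Step 36: reduce F->id. Stack=[E + F] ptr=15 lookahead=$ remaining=[$]
Step 37: reduce T->F. Stack=[E + T] ptr=15 lookahead=$ remaining=[$]
Step 38: reduce E->E + T. Stack=[E] ptr=15 lookahead=$ remaining=[$]
Step 39: accept. Stack=[E] ptr=15 lookahead=$ remaining=[$]

Answer: 39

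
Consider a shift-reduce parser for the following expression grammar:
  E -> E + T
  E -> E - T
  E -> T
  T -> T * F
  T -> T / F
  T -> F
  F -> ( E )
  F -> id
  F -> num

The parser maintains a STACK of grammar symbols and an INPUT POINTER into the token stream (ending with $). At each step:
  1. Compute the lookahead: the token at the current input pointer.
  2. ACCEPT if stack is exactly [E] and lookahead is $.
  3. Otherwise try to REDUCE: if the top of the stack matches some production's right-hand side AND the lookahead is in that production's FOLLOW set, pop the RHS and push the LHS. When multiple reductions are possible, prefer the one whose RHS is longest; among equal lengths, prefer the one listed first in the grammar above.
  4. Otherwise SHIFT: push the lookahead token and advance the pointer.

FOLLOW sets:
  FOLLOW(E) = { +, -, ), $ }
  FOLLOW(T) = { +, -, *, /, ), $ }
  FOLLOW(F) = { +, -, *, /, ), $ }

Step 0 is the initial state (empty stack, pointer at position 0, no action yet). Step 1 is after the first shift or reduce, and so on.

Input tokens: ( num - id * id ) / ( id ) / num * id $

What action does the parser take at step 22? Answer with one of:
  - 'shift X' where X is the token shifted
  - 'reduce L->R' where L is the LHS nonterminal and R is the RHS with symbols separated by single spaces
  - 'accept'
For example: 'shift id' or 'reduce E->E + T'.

Step 1: shift (. Stack=[(] ptr=1 lookahead=num remaining=[num - id * id ) / ( id ) / num * id $]
Step 2: shift num. Stack=[( num] ptr=2 lookahead=- remaining=[- id * id ) / ( id ) / num * id $]
Step 3: reduce F->num. Stack=[( F] ptr=2 lookahead=- remaining=[- id * id ) / ( id ) / num * id $]
Step 4: reduce T->F. Stack=[( T] ptr=2 lookahead=- remaining=[- id * id ) / ( id ) / num * id $]
Step 5: reduce E->T. Stack=[( E] ptr=2 lookahead=- remaining=[- id * id ) / ( id ) / num * id $]
Step 6: shift -. Stack=[( E -] ptr=3 lookahead=id remaining=[id * id ) / ( id ) / num * id $]
Step 7: shift id. Stack=[( E - id] ptr=4 lookahead=* remaining=[* id ) / ( id ) / num * id $]
Step 8: reduce F->id. Stack=[( E - F] ptr=4 lookahead=* remaining=[* id ) / ( id ) / num * id $]
Step 9: reduce T->F. Stack=[( E - T] ptr=4 lookahead=* remaining=[* id ) / ( id ) / num * id $]
Step 10: shift *. Stack=[( E - T *] ptr=5 lookahead=id remaining=[id ) / ( id ) / num * id $]
Step 11: shift id. Stack=[( E - T * id] ptr=6 lookahead=) remaining=[) / ( id ) / num * id $]
Step 12: reduce F->id. Stack=[( E - T * F] ptr=6 lookahead=) remaining=[) / ( id ) / num * id $]
Step 13: reduce T->T * F. Stack=[( E - T] ptr=6 lookahead=) remaining=[) / ( id ) / num * id $]
Step 14: reduce E->E - T. Stack=[( E] ptr=6 lookahead=) remaining=[) / ( id ) / num * id $]
Step 15: shift ). Stack=[( E )] ptr=7 lookahead=/ remaining=[/ ( id ) / num * id $]
Step 16: reduce F->( E ). Stack=[F] ptr=7 lookahead=/ remaining=[/ ( id ) / num * id $]
Step 17: reduce T->F. Stack=[T] ptr=7 lookahead=/ remaining=[/ ( id ) / num * id $]
Step 18: shift /. Stack=[T /] ptr=8 lookahead=( remaining=[( id ) / num * id $]
Step 19: shift (. Stack=[T / (] ptr=9 lookahead=id remaining=[id ) / num * id $]
Step 20: shift id. Stack=[T / ( id] ptr=10 lookahead=) remaining=[) / num * id $]
Step 21: reduce F->id. Stack=[T / ( F] ptr=10 lookahead=) remaining=[) / num * id $]
Step 22: reduce T->F. Stack=[T / ( T] ptr=10 lookahead=) remaining=[) / num * id $]

Answer: reduce T->F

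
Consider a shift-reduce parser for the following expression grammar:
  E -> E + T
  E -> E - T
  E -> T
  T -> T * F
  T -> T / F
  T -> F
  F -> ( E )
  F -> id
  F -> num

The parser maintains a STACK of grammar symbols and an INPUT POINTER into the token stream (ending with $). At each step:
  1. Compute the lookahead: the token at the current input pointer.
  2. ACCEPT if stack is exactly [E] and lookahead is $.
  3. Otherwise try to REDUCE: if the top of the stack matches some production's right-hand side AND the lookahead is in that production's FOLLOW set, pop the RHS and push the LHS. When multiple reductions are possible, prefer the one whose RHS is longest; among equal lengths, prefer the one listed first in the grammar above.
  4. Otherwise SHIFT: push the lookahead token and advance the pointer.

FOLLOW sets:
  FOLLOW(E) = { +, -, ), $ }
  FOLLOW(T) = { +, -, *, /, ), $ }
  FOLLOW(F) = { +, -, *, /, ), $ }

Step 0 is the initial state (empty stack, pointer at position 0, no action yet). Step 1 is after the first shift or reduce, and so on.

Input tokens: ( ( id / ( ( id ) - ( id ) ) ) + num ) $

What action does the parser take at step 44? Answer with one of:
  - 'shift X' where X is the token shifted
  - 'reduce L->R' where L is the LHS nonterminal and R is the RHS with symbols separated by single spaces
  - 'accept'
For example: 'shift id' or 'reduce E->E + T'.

Step 1: shift (. Stack=[(] ptr=1 lookahead=( remaining=[( id / ( ( id ) - ( id ) ) ) + num ) $]
Step 2: shift (. Stack=[( (] ptr=2 lookahead=id remaining=[id / ( ( id ) - ( id ) ) ) + num ) $]
Step 3: shift id. Stack=[( ( id] ptr=3 lookahead=/ remaining=[/ ( ( id ) - ( id ) ) ) + num ) $]
Step 4: reduce F->id. Stack=[( ( F] ptr=3 lookahead=/ remaining=[/ ( ( id ) - ( id ) ) ) + num ) $]
Step 5: reduce T->F. Stack=[( ( T] ptr=3 lookahead=/ remaining=[/ ( ( id ) - ( id ) ) ) + num ) $]
Step 6: shift /. Stack=[( ( T /] ptr=4 lookahead=( remaining=[( ( id ) - ( id ) ) ) + num ) $]
Step 7: shift (. Stack=[( ( T / (] ptr=5 lookahead=( remaining=[( id ) - ( id ) ) ) + num ) $]
Step 8: shift (. Stack=[( ( T / ( (] ptr=6 lookahead=id remaining=[id ) - ( id ) ) ) + num ) $]
Step 9: shift id. Stack=[( ( T / ( ( id] ptr=7 lookahead=) remaining=[) - ( id ) ) ) + num ) $]
Step 10: reduce F->id. Stack=[( ( T / ( ( F] ptr=7 lookahead=) remaining=[) - ( id ) ) ) + num ) $]
Step 11: reduce T->F. Stack=[( ( T / ( ( T] ptr=7 lookahead=) remaining=[) - ( id ) ) ) + num ) $]
Step 12: reduce E->T. Stack=[( ( T / ( ( E] ptr=7 lookahead=) remaining=[) - ( id ) ) ) + num ) $]
Step 13: shift ). Stack=[( ( T / ( ( E )] ptr=8 lookahead=- remaining=[- ( id ) ) ) + num ) $]
Step 14: reduce F->( E ). Stack=[( ( T / ( F] ptr=8 lookahead=- remaining=[- ( id ) ) ) + num ) $]
Step 15: reduce T->F. Stack=[( ( T / ( T] ptr=8 lookahead=- remaining=[- ( id ) ) ) + num ) $]
Step 16: reduce E->T. Stack=[( ( T / ( E] ptr=8 lookahead=- remaining=[- ( id ) ) ) + num ) $]
Step 17: shift -. Stack=[( ( T / ( E -] ptr=9 lookahead=( remaining=[( id ) ) ) + num ) $]
Step 18: shift (. Stack=[( ( T / ( E - (] ptr=10 lookahead=id remaining=[id ) ) ) + num ) $]
Step 19: shift id. Stack=[( ( T / ( E - ( id] ptr=11 lookahead=) remaining=[) ) ) + num ) $]
Step 20: reduce F->id. Stack=[( ( T / ( E - ( F] ptr=11 lookahead=) remaining=[) ) ) + num ) $]
Step 21: reduce T->F. Stack=[( ( T / ( E - ( T] ptr=11 lookahead=) remaining=[) ) ) + num ) $]
Step 22: reduce E->T. Stack=[( ( T / ( E - ( E] ptr=11 lookahead=) remaining=[) ) ) + num ) $]
Step 23: shift ). Stack=[( ( T / ( E - ( E )] ptr=12 lookahead=) remaining=[) ) + num ) $]
Step 24: reduce F->( E ). Stack=[( ( T / ( E - F] ptr=12 lookahead=) remaining=[) ) + num ) $]
Step 25: reduce T->F. Stack=[( ( T / ( E - T] ptr=12 lookahead=) remaining=[) ) + num ) $]
Step 26: reduce E->E - T. Stack=[( ( T / ( E] ptr=12 lookahead=) remaining=[) ) + num ) $]
Step 27: shift ). Stack=[( ( T / ( E )] ptr=13 lookahead=) remaining=[) + num ) $]
Step 28: reduce F->( E ). Stack=[( ( T / F] ptr=13 lookahead=) remaining=[) + num ) $]
Step 29: reduce T->T / F. Stack=[( ( T] ptr=13 lookahead=) remaining=[) + num ) $]
Step 30: reduce E->T. Stack=[( ( E] ptr=13 lookahead=) remaining=[) + num ) $]
Step 31: shift ). Stack=[( ( E )] ptr=14 lookahead=+ remaining=[+ num ) $]
Step 32: reduce F->( E ). Stack=[( F] ptr=14 lookahead=+ remaining=[+ num ) $]
Step 33: reduce T->F. Stack=[( T] ptr=14 lookahead=+ remaining=[+ num ) $]
Step 34: reduce E->T. Stack=[( E] ptr=14 lookahead=+ remaining=[+ num ) $]
Step 35: shift +. Stack=[( E +] ptr=15 lookahead=num remaining=[num ) $]
Step 36: shift num. Stack=[( E + num] ptr=16 lookahead=) remaining=[) $]
Step 37: reduce F->num. Stack=[( E + F] ptr=16 lookahead=) remaining=[) $]
Step 38: reduce T->F. Stack=[( E + T] ptr=16 lookahead=) remaining=[) $]
Step 39: reduce E->E + T. Stack=[( E] ptr=16 lookahead=) remaining=[) $]
Step 40: shift ). Stack=[( E )] ptr=17 lookahead=$ remaining=[$]
Step 41: reduce F->( E ). Stack=[F] ptr=17 lookahead=$ remaining=[$]
Step 42: reduce T->F. Stack=[T] ptr=17 lookahead=$ remaining=[$]
Step 43: reduce E->T. Stack=[E] ptr=17 lookahead=$ remaining=[$]
Step 44: accept. Stack=[E] ptr=17 lookahead=$ remaining=[$]

Answer: accept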